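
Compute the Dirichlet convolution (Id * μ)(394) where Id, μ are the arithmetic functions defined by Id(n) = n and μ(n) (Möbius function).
(Id * μ)(394) = 196

Divisors of 394: [1, 2, 197, 394]. For each d | 394:
  d = 1: Id(1) · μ(394/1) = 1 · 1 = 1
  d = 2: Id(2) · μ(394/2) = 2 · -1 = -2
  d = 197: Id(197) · μ(394/197) = 197 · -1 = -197
  d = 394: Id(394) · μ(394/394) = 394 · 1 = 394
Summing: (Id * μ)(394) = 1 + -2 + -197 + 394 = 196.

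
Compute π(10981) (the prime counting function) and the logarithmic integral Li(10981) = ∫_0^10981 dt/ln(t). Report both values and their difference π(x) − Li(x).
π(10981) = 1333;  Li(10981) ≈ 1352.10;  π(x) − Li(x) ≈ -19.10.

Direct count of primes ≤ 10981 gives π(10981) = 1333. Numerical evaluation of the logarithmic integral gives Li(10981) ≈ 1352.10. The difference π(x) − Li(x) ≈ -19.10 is typically negative for small/moderate x (Li(x) overestimates), though Littlewood's theorem shows this sign changes infinitely often.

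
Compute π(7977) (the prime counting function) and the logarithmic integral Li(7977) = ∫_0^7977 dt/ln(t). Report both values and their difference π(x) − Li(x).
π(7977) = 1006;  Li(7977) ≈ 1023.86;  π(x) − Li(x) ≈ -17.86.

Direct count of primes ≤ 7977 gives π(7977) = 1006. Numerical evaluation of the logarithmic integral gives Li(7977) ≈ 1023.86. The difference π(x) − Li(x) ≈ -17.86 is typically negative for small/moderate x (Li(x) overestimates), though Littlewood's theorem shows this sign changes infinitely often.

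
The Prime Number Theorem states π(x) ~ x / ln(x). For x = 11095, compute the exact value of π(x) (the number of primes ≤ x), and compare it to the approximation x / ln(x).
π(11095) = 1345;  x/ln(x) ≈ 1191.19;  relative error ≈ 11.44%.

Directly count primes up to 11095: π(11095) = 1345. The PNT approximation gives 11095/ln(11095) ≈ 11095/9.31425 ≈ 1191.19. Relative error (π(x) − x/ln(x)) / π(x) ≈ 11.44%; the approximation is known to undercount slightly (Li(x) is a better estimate).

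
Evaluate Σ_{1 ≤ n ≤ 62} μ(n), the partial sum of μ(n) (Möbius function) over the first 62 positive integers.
Σ_{n ≤ 62} μ(n) = -1

Compute μ(n) for each 1 ≤ n ≤ 62: μ(1) = 1, μ(2) = -1, μ(3) = -1, μ(4) = 0, μ(5) = -1, μ(6) = 1, μ(7) = -1, μ(8) = 0, μ(9) = 0, μ(10) = 1, μ(11) = -1, μ(12) = 0, μ(13) = -1, μ(14) = 1, μ(15) = 1, μ(16) = 0, μ(17) = -1, μ(18) = 0, μ(19) = -1, μ(20) = 0, μ(21) = 1, μ(22) = 1, μ(23) = -1, μ(24) = 0, μ(25) = 0, μ(26) = 1, μ(27) = 0, μ(28) = 0, μ(29) = -1, μ(30) = -1, μ(31) = -1, μ(32) = 0, μ(33) = 1, μ(34) = 1, μ(35) = 1, μ(36) = 0, μ(37) = -1, μ(38) = 1, μ(39) = 1, μ(40) = 0, μ(41) = -1, μ(42) = -1, μ(43) = -1, μ(44) = 0, μ(45) = 0, μ(46) = 1, μ(47) = -1, μ(48) = 0, μ(49) = 0, μ(50) = 0, μ(51) = 1, μ(52) = 0, μ(53) = -1, μ(54) = 0, μ(55) = 1, μ(56) = 0, μ(57) = 1, μ(58) = 1, μ(59) = -1, μ(60) = 0, μ(61) = -1, μ(62) = 1. Summing all 62 values: -1. (Mertens function M(x) = Σ_{n ≤ x} μ(n); on average M(x) should be small (PNT ⟺ M(x) = o(x)).)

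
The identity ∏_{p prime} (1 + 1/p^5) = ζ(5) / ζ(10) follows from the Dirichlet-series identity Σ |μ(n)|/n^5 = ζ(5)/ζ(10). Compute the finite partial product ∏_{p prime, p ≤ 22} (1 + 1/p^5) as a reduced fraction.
∏ = 405833785877367637916288/391770333462674252324875

The primes p ≤ 22 are [2, 3, 5, 7, 11, 13, 17, 19]. For each, (1 + 1/p^5) = (p^5 + 1)/p^5. Multiplying these fractions over p ∈ [2, 3, 5, 7, 11, 13, 17, 19] gives 405833785877367637916288/391770333462674252324875. (In the limit P → ∞ this tends to ζ(5)/ζ(10).)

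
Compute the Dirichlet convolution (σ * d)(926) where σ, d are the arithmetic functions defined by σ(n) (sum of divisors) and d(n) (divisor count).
(σ * d)(926) = 2330

Divisors of 926: [1, 2, 463, 926]. For each d | 926:
  d = 1: σ(1) · d(926/1) = 1 · 4 = 4
  d = 2: σ(2) · d(926/2) = 3 · 2 = 6
  d = 463: σ(463) · d(926/463) = 464 · 2 = 928
  d = 926: σ(926) · d(926/926) = 1392 · 1 = 1392
Summing: (σ * d)(926) = 4 + 6 + 928 + 1392 = 2330.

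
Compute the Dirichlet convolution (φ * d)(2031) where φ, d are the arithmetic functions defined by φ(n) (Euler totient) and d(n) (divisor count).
(φ * d)(2031) = 2712

Divisors of 2031: [1, 3, 677, 2031]. For each d | 2031:
  d = 1: φ(1) · d(2031/1) = 1 · 4 = 4
  d = 3: φ(3) · d(2031/3) = 2 · 2 = 4
  d = 677: φ(677) · d(2031/677) = 676 · 2 = 1352
  d = 2031: φ(2031) · d(2031/2031) = 1352 · 1 = 1352
Summing: (φ * d)(2031) = 4 + 4 + 1352 + 1352 = 2712.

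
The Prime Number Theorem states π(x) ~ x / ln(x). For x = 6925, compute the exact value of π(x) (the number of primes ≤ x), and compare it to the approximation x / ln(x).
π(6925) = 890;  x/ln(x) ≈ 783.11;  relative error ≈ 12.01%.

Directly count primes up to 6925: π(6925) = 890. The PNT approximation gives 6925/ln(6925) ≈ 6925/8.84289 ≈ 783.11. Relative error (π(x) − x/ln(x)) / π(x) ≈ 12.01%; the approximation is known to undercount slightly (Li(x) is a better estimate).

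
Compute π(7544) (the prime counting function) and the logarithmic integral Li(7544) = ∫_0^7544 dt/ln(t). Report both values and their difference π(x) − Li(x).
π(7544) = 956;  Li(7544) ≈ 975.51;  π(x) − Li(x) ≈ -19.51.

Direct count of primes ≤ 7544 gives π(7544) = 956. Numerical evaluation of the logarithmic integral gives Li(7544) ≈ 975.51. The difference π(x) − Li(x) ≈ -19.51 is typically negative for small/moderate x (Li(x) overestimates), though Littlewood's theorem shows this sign changes infinitely often.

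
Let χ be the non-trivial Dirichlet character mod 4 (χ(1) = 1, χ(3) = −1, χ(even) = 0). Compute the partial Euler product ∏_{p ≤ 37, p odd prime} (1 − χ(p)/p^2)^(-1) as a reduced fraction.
∏ = 136633422149134339/149104402366464000

The odd primes p ≤ 37 are [3, 5, 7, 11, 13, 17, 19, 23, 29, 31, 37]. For each, χ(p) = 1 if p ≡ 1 mod 4, χ(p) = −1 if p ≡ 3 mod 4. Taking (1 − χ(p)/p^2)^(-1) = p^2/(p^2 − χ(p)): (1 − (-1)/3^2)^(-1) · (1 − (1)/5^2)^(-1) · (1 − (-1)/7^2)^(-1) · (1 − (-1)/11^2)^(-1) · (1 − (1)/13^2)^(-1) · (1 − (1)/17^2)^(-1) · (1 − (-1)/19^2)^(-1) · (1 − (-1)/23^2)^(-1) · (1 − (1)/29^2)^(-1) · (1 − (-1)/31^2)^(-1) · (1 − (1)/37^2)^(-1) = 136633422149134339/149104402366464000.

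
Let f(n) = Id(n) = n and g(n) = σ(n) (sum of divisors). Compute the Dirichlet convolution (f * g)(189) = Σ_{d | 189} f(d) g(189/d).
(Id * σ)(189) = 2130

Divisors of 189: [1, 3, 7, 9, 21, 27, 63, 189]. For each d | 189:
  d = 1: Id(1) · σ(189/1) = 1 · 320 = 320
  d = 3: Id(3) · σ(189/3) = 3 · 104 = 312
  d = 7: Id(7) · σ(189/7) = 7 · 40 = 280
  d = 9: Id(9) · σ(189/9) = 9 · 32 = 288
  d = 21: Id(21) · σ(189/21) = 21 · 13 = 273
  d = 27: Id(27) · σ(189/27) = 27 · 8 = 216
  d = 63: Id(63) · σ(189/63) = 63 · 4 = 252
  d = 189: Id(189) · σ(189/189) = 189 · 1 = 189
Summing: (Id * σ)(189) = 320 + 312 + 280 + 288 + 273 + 216 + 252 + 189 = 2130.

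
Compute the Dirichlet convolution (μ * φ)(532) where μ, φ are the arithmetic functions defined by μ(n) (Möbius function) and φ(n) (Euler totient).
(μ * φ)(532) = 85

Divisors of 532: [1, 2, 4, 7, 14, 19, 28, 38, 76, 133, 266, 532]. For each d | 532:
  d = 1: μ(1) · φ(532/1) = 1 · 216 = 216
  d = 2: μ(2) · φ(532/2) = -1 · 108 = -108
  d = 4: μ(4) · φ(532/4) = 0 · 108 = 0
  d = 7: μ(7) · φ(532/7) = -1 · 36 = -36
  d = 14: μ(14) · φ(532/14) = 1 · 18 = 18
  d = 19: μ(19) · φ(532/19) = -1 · 12 = -12
  d = 28: μ(28) · φ(532/28) = 0 · 18 = 0
  d = 38: μ(38) · φ(532/38) = 1 · 6 = 6
  d = 76: μ(76) · φ(532/76) = 0 · 6 = 0
  d = 133: μ(133) · φ(532/133) = 1 · 2 = 2
  d = 266: μ(266) · φ(532/266) = -1 · 1 = -1
  d = 532: μ(532) · φ(532/532) = 0 · 1 = 0
Summing: (μ * φ)(532) = 216 + -108 + 0 + -36 + 18 + -12 + 0 + 6 + 0 + 2 + -1 + 0 = 85.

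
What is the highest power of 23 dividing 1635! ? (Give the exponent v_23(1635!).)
v_23(1635!) = 74

Legendre's formula: v_p(n!) = Σ_{k ≥ 1} ⌊n / p^k⌋. For p = 23, n = 1635, the terms are:
  ⌊1635/23^1⌋ = ⌊1635/23⌋ = 71
  ⌊1635/23^2⌋ = ⌊1635/529⌋ = 3
(the next term ⌊1635/23^3⌋ = 0, terminating the sum). Summing: v_23(1635!) = 71 + 3 = 74.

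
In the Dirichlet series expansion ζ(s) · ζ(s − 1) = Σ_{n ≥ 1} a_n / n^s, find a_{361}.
σ(361) = 381

In the product (Σ m^0/m^s)(Σ k / k^s) = Σ (Σ_{d | n} d) / n^s, the coefficient of 1/n^s is σ(n) = Σ_{d | n} d. For n = 361, divisors are [1, 19, 361]; summing: σ(361) = 381.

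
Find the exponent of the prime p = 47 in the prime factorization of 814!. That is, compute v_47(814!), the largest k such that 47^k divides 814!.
v_47(814!) = 17

Legendre's formula: v_p(n!) = Σ_{k ≥ 1} ⌊n / p^k⌋. For p = 47, n = 814, the terms are:
  ⌊814/47^1⌋ = ⌊814/47⌋ = 17
(the next term ⌊814/47^2⌋ = 0, terminating the sum). Summing: v_47(814!) = 17 = 17.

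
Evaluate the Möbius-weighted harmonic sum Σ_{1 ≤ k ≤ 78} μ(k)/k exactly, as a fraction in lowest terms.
Σ μ(k)/k = -34226814962907926308826941/2715312039949934943374754898

Values of μ(k) for 1 ≤ k ≤ 78: μ(1) = 1, μ(2) = -1, μ(3) = -1, μ(5) = -1, μ(6) = 1, μ(7) = -1, μ(10) = 1, μ(11) = -1, μ(13) = -1, μ(14) = 1, μ(15) = 1, μ(17) = -1, μ(19) = -1, μ(21) = 1, μ(22) = 1, μ(23) = -1, μ(26) = 1, μ(29) = -1, μ(30) = -1, μ(31) = -1, μ(33) = 1, μ(34) = 1, μ(35) = 1, μ(37) = -1, μ(38) = 1, μ(39) = 1, μ(41) = -1, μ(42) = -1, μ(43) = -1, μ(46) = 1, μ(47) = -1, μ(51) = 1, μ(53) = -1, μ(55) = 1, μ(57) = 1, μ(58) = 1, μ(59) = -1, μ(61) = -1, μ(62) = 1, μ(65) = 1, μ(66) = -1, μ(67) = -1, μ(69) = 1, μ(70) = -1, μ(71) = -1, μ(73) = -1, μ(74) = 1, μ(77) = 1, μ(78) = -1, with μ = 0 on non-squarefree integers. Summing μ(k)/k for k where μ(k) ≠ 0 gives -34226814962907926308826941/2715312039949934943374754898 ≈ -0.0126. (PNT ⟺ this sum → 0 as n → ∞.)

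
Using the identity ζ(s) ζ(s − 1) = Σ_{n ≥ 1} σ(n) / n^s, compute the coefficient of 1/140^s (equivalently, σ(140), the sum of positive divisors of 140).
σ(140) = 336

In the product (Σ m^0/m^s)(Σ k / k^s) = Σ (Σ_{d | n} d) / n^s, the coefficient of 1/n^s is σ(n) = Σ_{d | n} d. For n = 140, divisors are [1, 2, 4, 5, 7, 10, 14, 20, 28, 35, 70, 140]; summing: σ(140) = 336.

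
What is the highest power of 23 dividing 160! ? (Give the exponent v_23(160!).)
v_23(160!) = 6

Legendre's formula: v_p(n!) = Σ_{k ≥ 1} ⌊n / p^k⌋. For p = 23, n = 160, the terms are:
  ⌊160/23^1⌋ = ⌊160/23⌋ = 6
(the next term ⌊160/23^2⌋ = 0, terminating the sum). Summing: v_23(160!) = 6 = 6.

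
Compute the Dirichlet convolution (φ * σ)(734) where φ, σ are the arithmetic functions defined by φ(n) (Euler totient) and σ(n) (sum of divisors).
(φ * σ)(734) = 2936

Divisors of 734: [1, 2, 367, 734]. For each d | 734:
  d = 1: φ(1) · σ(734/1) = 1 · 1104 = 1104
  d = 2: φ(2) · σ(734/2) = 1 · 368 = 368
  d = 367: φ(367) · σ(734/367) = 366 · 3 = 1098
  d = 734: φ(734) · σ(734/734) = 366 · 1 = 366
Summing: (φ * σ)(734) = 1104 + 368 + 1098 + 366 = 2936.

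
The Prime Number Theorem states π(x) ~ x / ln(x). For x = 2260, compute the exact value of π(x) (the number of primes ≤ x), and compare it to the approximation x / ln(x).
π(2260) = 335;  x/ln(x) ≈ 292.63;  relative error ≈ 12.65%.

Directly count primes up to 2260: π(2260) = 335. The PNT approximation gives 2260/ln(2260) ≈ 2260/7.72312 ≈ 292.63. Relative error (π(x) − x/ln(x)) / π(x) ≈ 12.65%; the approximation is known to undercount slightly (Li(x) is a better estimate).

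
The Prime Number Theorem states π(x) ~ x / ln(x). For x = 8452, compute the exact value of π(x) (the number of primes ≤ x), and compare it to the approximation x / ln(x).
π(8452) = 1057;  x/ln(x) ≈ 934.73;  relative error ≈ 11.57%.

Directly count primes up to 8452: π(8452) = 1057. The PNT approximation gives 8452/ln(8452) ≈ 8452/9.04216 ≈ 934.73. Relative error (π(x) − x/ln(x)) / π(x) ≈ 11.57%; the approximation is known to undercount slightly (Li(x) is a better estimate).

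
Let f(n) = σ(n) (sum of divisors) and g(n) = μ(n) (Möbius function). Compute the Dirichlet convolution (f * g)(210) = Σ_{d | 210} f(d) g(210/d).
(σ * μ)(210) = 210

Divisors of 210: [1, 2, 3, 5, 6, 7, 10, 14, 15, 21, 30, 35, 42, 70, 105, 210]. For each d | 210:
  d = 1: σ(1) · μ(210/1) = 1 · 1 = 1
  d = 2: σ(2) · μ(210/2) = 3 · -1 = -3
  d = 3: σ(3) · μ(210/3) = 4 · -1 = -4
  d = 5: σ(5) · μ(210/5) = 6 · -1 = -6
  d = 6: σ(6) · μ(210/6) = 12 · 1 = 12
  d = 7: σ(7) · μ(210/7) = 8 · -1 = -8
  d = 10: σ(10) · μ(210/10) = 18 · 1 = 18
  d = 14: σ(14) · μ(210/14) = 24 · 1 = 24
  d = 15: σ(15) · μ(210/15) = 24 · 1 = 24
  d = 21: σ(21) · μ(210/21) = 32 · 1 = 32
  d = 30: σ(30) · μ(210/30) = 72 · -1 = -72
  d = 35: σ(35) · μ(210/35) = 48 · 1 = 48
  d = 42: σ(42) · μ(210/42) = 96 · -1 = -96
  d = 70: σ(70) · μ(210/70) = 144 · -1 = -144
  d = 105: σ(105) · μ(210/105) = 192 · -1 = -192
  d = 210: σ(210) · μ(210/210) = 576 · 1 = 576
Summing: (σ * μ)(210) = 1 + -3 + -4 + -6 + 12 + -8 + 18 + 24 + 24 + 32 + -72 + 48 + -96 + -144 + -192 + 576 = 210.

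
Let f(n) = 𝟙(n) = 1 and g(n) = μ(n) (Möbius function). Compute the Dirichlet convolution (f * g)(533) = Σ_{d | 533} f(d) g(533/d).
(𝟙 * μ)(533) = 0

Divisors of 533: [1, 13, 41, 533]. For each d | 533:
  d = 1: 𝟙(1) · μ(533/1) = 1 · 1 = 1
  d = 13: 𝟙(13) · μ(533/13) = 1 · -1 = -1
  d = 41: 𝟙(41) · μ(533/41) = 1 · -1 = -1
  d = 533: 𝟙(533) · μ(533/533) = 1 · 1 = 1
Summing: (𝟙 * μ)(533) = 1 + -1 + -1 + 1 = 0.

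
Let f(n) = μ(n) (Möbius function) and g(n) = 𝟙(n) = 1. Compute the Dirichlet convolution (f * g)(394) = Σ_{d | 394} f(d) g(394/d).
(μ * 𝟙)(394) = 0

Divisors of 394: [1, 2, 197, 394]. For each d | 394:
  d = 1: μ(1) · 𝟙(394/1) = 1 · 1 = 1
  d = 2: μ(2) · 𝟙(394/2) = -1 · 1 = -1
  d = 197: μ(197) · 𝟙(394/197) = -1 · 1 = -1
  d = 394: μ(394) · 𝟙(394/394) = 1 · 1 = 1
Summing: (μ * 𝟙)(394) = 1 + -1 + -1 + 1 = 0.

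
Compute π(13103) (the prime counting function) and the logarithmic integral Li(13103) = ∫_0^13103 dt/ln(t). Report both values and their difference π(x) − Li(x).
π(13103) = 1559;  Li(13103) ≈ 1577.98;  π(x) − Li(x) ≈ -18.98.

Direct count of primes ≤ 13103 gives π(13103) = 1559. Numerical evaluation of the logarithmic integral gives Li(13103) ≈ 1577.98. The difference π(x) − Li(x) ≈ -18.98 is typically negative for small/moderate x (Li(x) overestimates), though Littlewood's theorem shows this sign changes infinitely often.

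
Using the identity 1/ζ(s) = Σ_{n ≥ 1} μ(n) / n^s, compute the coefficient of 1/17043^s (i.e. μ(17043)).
μ(17043) = 1

Factor n = 17043 = 3 · 13 · 19 · 23. μ(n) = 0 if any exponent ≥ 2 (not squarefree); otherwise μ(n) = (−1)^{ω(n)} where ω(n) is the number of distinct prime factors. Applying: μ(17043) = 1.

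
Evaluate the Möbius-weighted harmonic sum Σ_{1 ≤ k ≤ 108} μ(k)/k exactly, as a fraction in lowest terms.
Σ μ(k)/k = -471587355397623908340013564541943736683/61104193276071414630466614650954086866535

Values of μ(k) for 1 ≤ k ≤ 108: μ(1) = 1, μ(2) = -1, μ(3) = -1, μ(5) = -1, μ(6) = 1, μ(7) = -1, μ(10) = 1, μ(11) = -1, μ(13) = -1, μ(14) = 1, μ(15) = 1, μ(17) = -1, μ(19) = -1, μ(21) = 1, μ(22) = 1, μ(23) = -1, μ(26) = 1, μ(29) = -1, μ(30) = -1, μ(31) = -1, μ(33) = 1, μ(34) = 1, μ(35) = 1, μ(37) = -1, μ(38) = 1, μ(39) = 1, μ(41) = -1, μ(42) = -1, μ(43) = -1, μ(46) = 1, μ(47) = -1, μ(51) = 1, μ(53) = -1, μ(55) = 1, μ(57) = 1, μ(58) = 1, μ(59) = -1, μ(61) = -1, μ(62) = 1, μ(65) = 1, μ(66) = -1, μ(67) = -1, μ(69) = 1, μ(70) = -1, μ(71) = -1, μ(73) = -1, μ(74) = 1, μ(77) = 1, μ(78) = -1, μ(79) = -1, μ(82) = 1, μ(83) = -1, μ(85) = 1, μ(86) = 1, μ(87) = 1, μ(89) = -1, μ(91) = 1, μ(93) = 1, μ(94) = 1, μ(95) = 1, μ(97) = -1, μ(101) = -1, μ(102) = -1, μ(103) = -1, μ(105) = -1, μ(106) = 1, μ(107) = -1, with μ = 0 on non-squarefree integers. Summing μ(k)/k for k where μ(k) ≠ 0 gives -471587355397623908340013564541943736683/61104193276071414630466614650954086866535 ≈ -0.0077. (PNT ⟺ this sum → 0 as n → ∞.)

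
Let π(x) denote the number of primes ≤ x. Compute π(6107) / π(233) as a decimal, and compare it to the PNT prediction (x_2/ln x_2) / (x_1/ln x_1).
π(6107)/π(233) = 796/51 ≈ 15.6078;  PNT prediction ≈ 16.3898.

π(233) = 51 and π(6107) = 796, so π(6107)/π(233) ≈ 15.6078. The PNT-predicted ratio is (6107/ln(6107)) / (233/ln(233)) ≈ 16.3898. The two agree to within a few percent, as expected.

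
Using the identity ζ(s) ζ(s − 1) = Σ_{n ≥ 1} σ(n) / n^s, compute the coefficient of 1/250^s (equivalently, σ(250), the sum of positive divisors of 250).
σ(250) = 468

In the product (Σ m^0/m^s)(Σ k / k^s) = Σ (Σ_{d | n} d) / n^s, the coefficient of 1/n^s is σ(n) = Σ_{d | n} d. For n = 250, divisors are [1, 2, 5, 10, 25, 50, 125, 250]; summing: σ(250) = 468.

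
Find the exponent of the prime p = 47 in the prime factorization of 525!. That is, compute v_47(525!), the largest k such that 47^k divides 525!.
v_47(525!) = 11

Legendre's formula: v_p(n!) = Σ_{k ≥ 1} ⌊n / p^k⌋. For p = 47, n = 525, the terms are:
  ⌊525/47^1⌋ = ⌊525/47⌋ = 11
(the next term ⌊525/47^2⌋ = 0, terminating the sum). Summing: v_47(525!) = 11 = 11.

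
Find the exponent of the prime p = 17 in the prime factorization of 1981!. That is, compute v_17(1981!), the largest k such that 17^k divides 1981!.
v_17(1981!) = 122

Legendre's formula: v_p(n!) = Σ_{k ≥ 1} ⌊n / p^k⌋. For p = 17, n = 1981, the terms are:
  ⌊1981/17^1⌋ = ⌊1981/17⌋ = 116
  ⌊1981/17^2⌋ = ⌊1981/289⌋ = 6
(the next term ⌊1981/17^3⌋ = 0, terminating the sum). Summing: v_17(1981!) = 116 + 6 = 122.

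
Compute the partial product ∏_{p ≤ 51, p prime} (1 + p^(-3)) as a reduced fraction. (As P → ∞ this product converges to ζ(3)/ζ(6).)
∏ = 8015182591485824614015950466842624/6783810016842653083409665472454505

The primes p ≤ 51 are [2, 3, 5, 7, 11, 13, 17, 19, 23, 29, 31, 37, 41, 43, 47]. For each, (1 + 1/p^3) = (p^3 + 1)/p^3. Multiplying these fractions over p ∈ [2, 3, 5, 7, 11, 13, 17, 19, 23, 29, 31, 37, 41, 43, 47] gives 8015182591485824614015950466842624/6783810016842653083409665472454505. (In the limit P → ∞ this tends to ζ(3)/ζ(6).)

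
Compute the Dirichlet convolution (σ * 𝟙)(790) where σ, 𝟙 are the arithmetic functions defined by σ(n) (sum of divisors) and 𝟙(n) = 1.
(σ * 𝟙)(790) = 2268

Divisors of 790: [1, 2, 5, 10, 79, 158, 395, 790]. For each d | 790:
  d = 1: σ(1) · 𝟙(790/1) = 1 · 1 = 1
  d = 2: σ(2) · 𝟙(790/2) = 3 · 1 = 3
  d = 5: σ(5) · 𝟙(790/5) = 6 · 1 = 6
  d = 10: σ(10) · 𝟙(790/10) = 18 · 1 = 18
  d = 79: σ(79) · 𝟙(790/79) = 80 · 1 = 80
  d = 158: σ(158) · 𝟙(790/158) = 240 · 1 = 240
  d = 395: σ(395) · 𝟙(790/395) = 480 · 1 = 480
  d = 790: σ(790) · 𝟙(790/790) = 1440 · 1 = 1440
Summing: (σ * 𝟙)(790) = 1 + 3 + 6 + 18 + 80 + 240 + 480 + 1440 = 2268.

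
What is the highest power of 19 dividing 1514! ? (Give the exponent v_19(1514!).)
v_19(1514!) = 83

Legendre's formula: v_p(n!) = Σ_{k ≥ 1} ⌊n / p^k⌋. For p = 19, n = 1514, the terms are:
  ⌊1514/19^1⌋ = ⌊1514/19⌋ = 79
  ⌊1514/19^2⌋ = ⌊1514/361⌋ = 4
(the next term ⌊1514/19^3⌋ = 0, terminating the sum). Summing: v_19(1514!) = 79 + 4 = 83.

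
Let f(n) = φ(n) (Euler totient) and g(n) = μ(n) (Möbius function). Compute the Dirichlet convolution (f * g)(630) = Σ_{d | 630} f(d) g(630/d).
(φ * μ)(630) = 0

Divisors of 630: [1, 2, 3, 5, 6, 7, 9, 10, 14, 15, 18, 21, 30, 35, 42, 45, 63, 70, 90, 105, 126, 210, 315, 630]. For each d | 630:
  d = 1: φ(1) · μ(630/1) = 1 · 0 = 0
  d = 2: φ(2) · μ(630/2) = 1 · 0 = 0
  d = 3: φ(3) · μ(630/3) = 2 · 1 = 2
  d = 5: φ(5) · μ(630/5) = 4 · 0 = 0
  d = 6: φ(6) · μ(630/6) = 2 · -1 = -2
  d = 7: φ(7) · μ(630/7) = 6 · 0 = 0
  d = 9: φ(9) · μ(630/9) = 6 · -1 = -6
  d = 10: φ(10) · μ(630/10) = 4 · 0 = 0
  d = 14: φ(14) · μ(630/14) = 6 · 0 = 0
  d = 15: φ(15) · μ(630/15) = 8 · -1 = -8
  d = 18: φ(18) · μ(630/18) = 6 · 1 = 6
  d = 21: φ(21) · μ(630/21) = 12 · -1 = -12
  d = 30: φ(30) · μ(630/30) = 8 · 1 = 8
  d = 35: φ(35) · μ(630/35) = 24 · 0 = 0
  d = 42: φ(42) · μ(630/42) = 12 · 1 = 12
  d = 45: φ(45) · μ(630/45) = 24 · 1 = 24
  d = 63: φ(63) · μ(630/63) = 36 · 1 = 36
  d = 70: φ(70) · μ(630/70) = 24 · 0 = 0
  d = 90: φ(90) · μ(630/90) = 24 · -1 = -24
  d = 105: φ(105) · μ(630/105) = 48 · 1 = 48
  d = 126: φ(126) · μ(630/126) = 36 · -1 = -36
  d = 210: φ(210) · μ(630/210) = 48 · -1 = -48
  d = 315: φ(315) · μ(630/315) = 144 · -1 = -144
  d = 630: φ(630) · μ(630/630) = 144 · 1 = 144
Summing: (φ * μ)(630) = 0 + 0 + 2 + 0 + -2 + 0 + -6 + 0 + 0 + -8 + 6 + -12 + 8 + 0 + 12 + 24 + 36 + 0 + -24 + 48 + -36 + -48 + -144 + 144 = 0.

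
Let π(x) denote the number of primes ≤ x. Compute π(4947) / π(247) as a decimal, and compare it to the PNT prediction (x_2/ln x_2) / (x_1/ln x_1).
π(4947)/π(247) = 661/53 ≈ 12.4717;  PNT prediction ≈ 12.9717.

π(247) = 53 and π(4947) = 661, so π(4947)/π(247) ≈ 12.4717. The PNT-predicted ratio is (4947/ln(4947)) / (247/ln(247)) ≈ 12.9717. The two agree to within a few percent, as expected.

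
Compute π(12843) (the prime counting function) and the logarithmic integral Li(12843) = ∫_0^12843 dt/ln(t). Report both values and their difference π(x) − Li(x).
π(12843) = 1531;  Li(12843) ≈ 1550.52;  π(x) − Li(x) ≈ -19.52.

Direct count of primes ≤ 12843 gives π(12843) = 1531. Numerical evaluation of the logarithmic integral gives Li(12843) ≈ 1550.52. The difference π(x) − Li(x) ≈ -19.52 is typically negative for small/moderate x (Li(x) overestimates), though Littlewood's theorem shows this sign changes infinitely often.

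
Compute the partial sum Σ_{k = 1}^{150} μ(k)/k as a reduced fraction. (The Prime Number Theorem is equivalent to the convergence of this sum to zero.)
Σ μ(k)/k = 6595680120984975873251486071642506311068428581824310097/497394116979759773352958578871947022849194621108954843470

Values of μ(k) for 1 ≤ k ≤ 150: μ(1) = 1, μ(2) = -1, μ(3) = -1, μ(5) = -1, μ(6) = 1, μ(7) = -1, μ(10) = 1, μ(11) = -1, μ(13) = -1, μ(14) = 1, μ(15) = 1, μ(17) = -1, μ(19) = -1, μ(21) = 1, μ(22) = 1, μ(23) = -1, μ(26) = 1, μ(29) = -1, μ(30) = -1, μ(31) = -1, μ(33) = 1, μ(34) = 1, μ(35) = 1, μ(37) = -1, μ(38) = 1, μ(39) = 1, μ(41) = -1, μ(42) = -1, μ(43) = -1, μ(46) = 1, μ(47) = -1, μ(51) = 1, μ(53) = -1, μ(55) = 1, μ(57) = 1, μ(58) = 1, μ(59) = -1, μ(61) = -1, μ(62) = 1, μ(65) = 1, μ(66) = -1, μ(67) = -1, μ(69) = 1, μ(70) = -1, μ(71) = -1, μ(73) = -1, μ(74) = 1, μ(77) = 1, μ(78) = -1, μ(79) = -1, μ(82) = 1, μ(83) = -1, μ(85) = 1, μ(86) = 1, μ(87) = 1, μ(89) = -1, μ(91) = 1, μ(93) = 1, μ(94) = 1, μ(95) = 1, μ(97) = -1, μ(101) = -1, μ(102) = -1, μ(103) = -1, μ(105) = -1, μ(106) = 1, μ(107) = -1, μ(109) = -1, μ(110) = -1, μ(111) = 1, μ(113) = -1, μ(114) = -1, μ(115) = 1, μ(118) = 1, μ(119) = 1, μ(122) = 1, μ(123) = 1, μ(127) = -1, μ(129) = 1, μ(130) = -1, μ(131) = -1, μ(133) = 1, μ(134) = 1, μ(137) = -1, μ(138) = -1, μ(139) = -1, μ(141) = 1, μ(142) = 1, μ(143) = 1, μ(145) = 1, μ(146) = 1, μ(149) = -1, with μ = 0 on non-squarefree integers. Summing μ(k)/k for k where μ(k) ≠ 0 gives 6595680120984975873251486071642506311068428581824310097/497394116979759773352958578871947022849194621108954843470 ≈ 0.0133. (PNT ⟺ this sum → 0 as n → ∞.)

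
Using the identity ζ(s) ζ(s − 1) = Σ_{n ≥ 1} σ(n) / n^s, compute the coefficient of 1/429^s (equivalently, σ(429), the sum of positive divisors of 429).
σ(429) = 672

In the product (Σ m^0/m^s)(Σ k / k^s) = Σ (Σ_{d | n} d) / n^s, the coefficient of 1/n^s is σ(n) = Σ_{d | n} d. For n = 429, divisors are [1, 3, 11, 13, 33, 39, 143, 429]; summing: σ(429) = 672.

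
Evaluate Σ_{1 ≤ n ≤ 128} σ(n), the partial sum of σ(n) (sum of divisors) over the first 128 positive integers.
Σ_{n ≤ 128} σ(n) = 13535

Compute σ(n) for each 1 ≤ n ≤ 128: σ(1) = 1, σ(2) = 3, σ(3) = 4, σ(4) = 7, σ(5) = 6, σ(6) = 12, σ(7) = 8, σ(8) = 15, σ(9) = 13, σ(10) = 18, σ(11) = 12, σ(12) = 28, σ(13) = 14, σ(14) = 24, σ(15) = 24, σ(16) = 31, σ(17) = 18, σ(18) = 39, σ(19) = 20, σ(20) = 42, σ(21) = 32, σ(22) = 36, σ(23) = 24, σ(24) = 60, σ(25) = 31, σ(26) = 42, σ(27) = 40, σ(28) = 56, σ(29) = 30, σ(30) = 72, σ(31) = 32, σ(32) = 63, σ(33) = 48, σ(34) = 54, σ(35) = 48, σ(36) = 91, σ(37) = 38, σ(38) = 60, σ(39) = 56, σ(40) = 90, σ(41) = 42, σ(42) = 96, σ(43) = 44, σ(44) = 84, σ(45) = 78, σ(46) = 72, σ(47) = 48, σ(48) = 124, σ(49) = 57, σ(50) = 93, σ(51) = 72, σ(52) = 98, σ(53) = 54, σ(54) = 120, σ(55) = 72, σ(56) = 120, σ(57) = 80, σ(58) = 90, σ(59) = 60, σ(60) = 168, σ(61) = 62, σ(62) = 96, σ(63) = 104, σ(64) = 127, σ(65) = 84, σ(66) = 144, σ(67) = 68, σ(68) = 126, σ(69) = 96, σ(70) = 144, σ(71) = 72, σ(72) = 195, σ(73) = 74, σ(74) = 114, σ(75) = 124, σ(76) = 140, σ(77) = 96, σ(78) = 168, σ(79) = 80, σ(80) = 186, σ(81) = 121, σ(82) = 126, σ(83) = 84, σ(84) = 224, σ(85) = 108, σ(86) = 132, σ(87) = 120, σ(88) = 180, σ(89) = 90, σ(90) = 234, σ(91) = 112, σ(92) = 168, σ(93) = 128, σ(94) = 144, σ(95) = 120, σ(96) = 252, σ(97) = 98, σ(98) = 171, σ(99) = 156, σ(100) = 217, σ(101) = 102, σ(102) = 216, σ(103) = 104, σ(104) = 210, σ(105) = 192, σ(106) = 162, σ(107) = 108, σ(108) = 280, σ(109) = 110, σ(110) = 216, σ(111) = 152, σ(112) = 248, σ(113) = 114, σ(114) = 240, σ(115) = 144, σ(116) = 210, σ(117) = 182, σ(118) = 180, σ(119) = 144, σ(120) = 360, σ(121) = 133, σ(122) = 186, σ(123) = 168, σ(124) = 224, σ(125) = 156, σ(126) = 312, σ(127) = 128, σ(128) = 255. Summing all 128 values: 13535. (Average order: Σ_{n ≤ x} σ(n) ~ (π²/12) x². For x = 128, (π²/12)·128² ≈ 13475.30.)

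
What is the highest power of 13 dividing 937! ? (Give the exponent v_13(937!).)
v_13(937!) = 77

Legendre's formula: v_p(n!) = Σ_{k ≥ 1} ⌊n / p^k⌋. For p = 13, n = 937, the terms are:
  ⌊937/13^1⌋ = ⌊937/13⌋ = 72
  ⌊937/13^2⌋ = ⌊937/169⌋ = 5
(the next term ⌊937/13^3⌋ = 0, terminating the sum). Summing: v_13(937!) = 72 + 5 = 77.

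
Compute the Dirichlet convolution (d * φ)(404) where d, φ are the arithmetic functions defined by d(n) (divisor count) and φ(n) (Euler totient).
(d * φ)(404) = 714

Divisors of 404: [1, 2, 4, 101, 202, 404]. For each d | 404:
  d = 1: d(1) · φ(404/1) = 1 · 200 = 200
  d = 2: d(2) · φ(404/2) = 2 · 100 = 200
  d = 4: d(4) · φ(404/4) = 3 · 100 = 300
  d = 101: d(101) · φ(404/101) = 2 · 2 = 4
  d = 202: d(202) · φ(404/202) = 4 · 1 = 4
  d = 404: d(404) · φ(404/404) = 6 · 1 = 6
Summing: (d * φ)(404) = 200 + 200 + 300 + 4 + 4 + 6 = 714.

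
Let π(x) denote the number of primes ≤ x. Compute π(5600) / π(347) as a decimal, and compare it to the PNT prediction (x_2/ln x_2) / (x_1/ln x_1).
π(5600)/π(347) = 738/69 ≈ 10.6957;  PNT prediction ≈ 10.9377.

π(347) = 69 and π(5600) = 738, so π(5600)/π(347) ≈ 10.6957. The PNT-predicted ratio is (5600/ln(5600)) / (347/ln(347)) ≈ 10.9377. The two agree to within a few percent, as expected.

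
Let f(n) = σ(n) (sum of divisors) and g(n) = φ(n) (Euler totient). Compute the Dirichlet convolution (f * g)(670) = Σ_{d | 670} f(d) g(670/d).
(σ * φ)(670) = 5360

Divisors of 670: [1, 2, 5, 10, 67, 134, 335, 670]. For each d | 670:
  d = 1: σ(1) · φ(670/1) = 1 · 264 = 264
  d = 2: σ(2) · φ(670/2) = 3 · 264 = 792
  d = 5: σ(5) · φ(670/5) = 6 · 66 = 396
  d = 10: σ(10) · φ(670/10) = 18 · 66 = 1188
  d = 67: σ(67) · φ(670/67) = 68 · 4 = 272
  d = 134: σ(134) · φ(670/134) = 204 · 4 = 816
  d = 335: σ(335) · φ(670/335) = 408 · 1 = 408
  d = 670: σ(670) · φ(670/670) = 1224 · 1 = 1224
Summing: (σ * φ)(670) = 264 + 792 + 396 + 1188 + 272 + 816 + 408 + 1224 = 5360.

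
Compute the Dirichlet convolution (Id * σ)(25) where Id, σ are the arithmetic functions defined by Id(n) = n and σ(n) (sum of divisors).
(Id * σ)(25) = 86

Divisors of 25: [1, 5, 25]. For each d | 25:
  d = 1: Id(1) · σ(25/1) = 1 · 31 = 31
  d = 5: Id(5) · σ(25/5) = 5 · 6 = 30
  d = 25: Id(25) · σ(25/25) = 25 · 1 = 25
Summing: (Id * σ)(25) = 31 + 30 + 25 = 86.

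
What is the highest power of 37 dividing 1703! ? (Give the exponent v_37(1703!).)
v_37(1703!) = 47

Legendre's formula: v_p(n!) = Σ_{k ≥ 1} ⌊n / p^k⌋. For p = 37, n = 1703, the terms are:
  ⌊1703/37^1⌋ = ⌊1703/37⌋ = 46
  ⌊1703/37^2⌋ = ⌊1703/1369⌋ = 1
(the next term ⌊1703/37^3⌋ = 0, terminating the sum). Summing: v_37(1703!) = 46 + 1 = 47.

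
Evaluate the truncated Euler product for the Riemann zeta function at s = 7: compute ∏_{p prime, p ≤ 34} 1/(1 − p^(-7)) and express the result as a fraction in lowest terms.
∏ = 37031956963631386906046525229438701635098769061332515193389940565625/36725327022248259763071767483224373757798563246158812707599806493184

The primes p ≤ 34 are [2, 3, 5, 7, 11, 13, 17, 19, 23, 29, 31]. For each prime, (1 − 1/p^7)^(-1) = p^7 / (p^7 − 1). The product is (1 − 1/2^7)^(-1), (1 − 1/3^7)^(-1), (1 − 1/5^7)^(-1), (1 − 1/7^7)^(-1), (1 − 1/11^7)^(-1), (1 − 1/13^7)^(-1), (1 − 1/17^7)^(-1), (1 − 1/19^7)^(-1), (1 − 1/23^7)^(-1), (1 − 1/29^7)^(-1), (1 − 1/31^7)^(-1) = ∏ p^7 / (p^7 − 1) = 37031956963631386906046525229438701635098769061332515193389940565625/36725327022248259763071767483224373757798563246158812707599806493184.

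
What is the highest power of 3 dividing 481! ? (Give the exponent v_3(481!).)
v_3(481!) = 236

Legendre's formula: v_p(n!) = Σ_{k ≥ 1} ⌊n / p^k⌋. For p = 3, n = 481, the terms are:
  ⌊481/3^1⌋ = ⌊481/3⌋ = 160
  ⌊481/3^2⌋ = ⌊481/9⌋ = 53
  ⌊481/3^3⌋ = ⌊481/27⌋ = 17
  ⌊481/3^4⌋ = ⌊481/81⌋ = 5
  ⌊481/3^5⌋ = ⌊481/243⌋ = 1
(the next term ⌊481/3^6⌋ = 0, terminating the sum). Summing: v_3(481!) = 160 + 53 + 17 + 5 + 1 = 236.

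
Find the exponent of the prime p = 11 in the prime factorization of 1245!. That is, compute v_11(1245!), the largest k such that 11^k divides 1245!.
v_11(1245!) = 123

Legendre's formula: v_p(n!) = Σ_{k ≥ 1} ⌊n / p^k⌋. For p = 11, n = 1245, the terms are:
  ⌊1245/11^1⌋ = ⌊1245/11⌋ = 113
  ⌊1245/11^2⌋ = ⌊1245/121⌋ = 10
(the next term ⌊1245/11^3⌋ = 0, terminating the sum). Summing: v_11(1245!) = 113 + 10 = 123.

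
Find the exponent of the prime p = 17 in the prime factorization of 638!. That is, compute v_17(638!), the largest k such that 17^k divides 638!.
v_17(638!) = 39

Legendre's formula: v_p(n!) = Σ_{k ≥ 1} ⌊n / p^k⌋. For p = 17, n = 638, the terms are:
  ⌊638/17^1⌋ = ⌊638/17⌋ = 37
  ⌊638/17^2⌋ = ⌊638/289⌋ = 2
(the next term ⌊638/17^3⌋ = 0, terminating the sum). Summing: v_17(638!) = 37 + 2 = 39.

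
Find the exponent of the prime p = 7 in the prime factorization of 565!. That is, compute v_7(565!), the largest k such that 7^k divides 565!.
v_7(565!) = 92

Legendre's formula: v_p(n!) = Σ_{k ≥ 1} ⌊n / p^k⌋. For p = 7, n = 565, the terms are:
  ⌊565/7^1⌋ = ⌊565/7⌋ = 80
  ⌊565/7^2⌋ = ⌊565/49⌋ = 11
  ⌊565/7^3⌋ = ⌊565/343⌋ = 1
(the next term ⌊565/7^4⌋ = 0, terminating the sum). Summing: v_7(565!) = 80 + 11 + 1 = 92.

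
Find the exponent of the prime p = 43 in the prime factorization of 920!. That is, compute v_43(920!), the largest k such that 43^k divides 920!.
v_43(920!) = 21

Legendre's formula: v_p(n!) = Σ_{k ≥ 1} ⌊n / p^k⌋. For p = 43, n = 920, the terms are:
  ⌊920/43^1⌋ = ⌊920/43⌋ = 21
(the next term ⌊920/43^2⌋ = 0, terminating the sum). Summing: v_43(920!) = 21 = 21.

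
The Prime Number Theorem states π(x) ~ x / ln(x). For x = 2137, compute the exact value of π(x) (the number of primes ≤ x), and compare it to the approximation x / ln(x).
π(2137) = 322;  x/ln(x) ≈ 278.72;  relative error ≈ 13.44%.

Directly count primes up to 2137: π(2137) = 322. The PNT approximation gives 2137/ln(2137) ≈ 2137/7.66716 ≈ 278.72. Relative error (π(x) − x/ln(x)) / π(x) ≈ 13.44%; the approximation is known to undercount slightly (Li(x) is a better estimate).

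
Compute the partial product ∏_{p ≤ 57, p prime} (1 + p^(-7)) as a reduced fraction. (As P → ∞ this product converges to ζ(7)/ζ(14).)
∏ = 309952223984670960543603211891856695601672510675385627534277668624533812457091991127236052954668734671204274242309849088/307404601692723276790274585782287621574695329443342398483341336503340384695750533342769593387518417543812906517214978125

The primes p ≤ 57 are [2, 3, 5, 7, 11, 13, 17, 19, 23, 29, 31, 37, 41, 43, 47, 53]. For each, (1 + 1/p^7) = (p^7 + 1)/p^7. Multiplying these fractions over p ∈ [2, 3, 5, 7, 11, 13, 17, 19, 23, 29, 31, 37, 41, 43, 47, 53] gives 309952223984670960543603211891856695601672510675385627534277668624533812457091991127236052954668734671204274242309849088/307404601692723276790274585782287621574695329443342398483341336503340384695750533342769593387518417543812906517214978125. (In the limit P → ∞ this tends to ζ(7)/ζ(14).)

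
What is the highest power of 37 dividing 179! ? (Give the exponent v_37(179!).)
v_37(179!) = 4

Legendre's formula: v_p(n!) = Σ_{k ≥ 1} ⌊n / p^k⌋. For p = 37, n = 179, the terms are:
  ⌊179/37^1⌋ = ⌊179/37⌋ = 4
(the next term ⌊179/37^2⌋ = 0, terminating the sum). Summing: v_37(179!) = 4 = 4.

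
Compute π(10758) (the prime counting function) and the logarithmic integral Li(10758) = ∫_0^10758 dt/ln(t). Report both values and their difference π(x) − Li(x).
π(10758) = 1311;  Li(10758) ≈ 1328.11;  π(x) − Li(x) ≈ -17.11.

Direct count of primes ≤ 10758 gives π(10758) = 1311. Numerical evaluation of the logarithmic integral gives Li(10758) ≈ 1328.11. The difference π(x) − Li(x) ≈ -17.11 is typically negative for small/moderate x (Li(x) overestimates), though Littlewood's theorem shows this sign changes infinitely often.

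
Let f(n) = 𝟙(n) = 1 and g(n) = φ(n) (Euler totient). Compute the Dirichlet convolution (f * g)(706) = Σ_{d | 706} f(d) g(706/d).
(𝟙 * φ)(706) = 706

Divisors of 706: [1, 2, 353, 706]. For each d | 706:
  d = 1: 𝟙(1) · φ(706/1) = 1 · 352 = 352
  d = 2: 𝟙(2) · φ(706/2) = 1 · 352 = 352
  d = 353: 𝟙(353) · φ(706/353) = 1 · 1 = 1
  d = 706: 𝟙(706) · φ(706/706) = 1 · 1 = 1
Summing: (𝟙 * φ)(706) = 352 + 352 + 1 + 1 = 706.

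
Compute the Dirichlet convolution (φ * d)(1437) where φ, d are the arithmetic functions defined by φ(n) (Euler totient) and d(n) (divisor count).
(φ * d)(1437) = 1920

Divisors of 1437: [1, 3, 479, 1437]. For each d | 1437:
  d = 1: φ(1) · d(1437/1) = 1 · 4 = 4
  d = 3: φ(3) · d(1437/3) = 2 · 2 = 4
  d = 479: φ(479) · d(1437/479) = 478 · 2 = 956
  d = 1437: φ(1437) · d(1437/1437) = 956 · 1 = 956
Summing: (φ * d)(1437) = 4 + 4 + 956 + 956 = 1920.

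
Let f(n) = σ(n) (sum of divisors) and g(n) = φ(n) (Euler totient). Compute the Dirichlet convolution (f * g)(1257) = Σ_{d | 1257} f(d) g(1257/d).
(σ * φ)(1257) = 5028

Divisors of 1257: [1, 3, 419, 1257]. For each d | 1257:
  d = 1: σ(1) · φ(1257/1) = 1 · 836 = 836
  d = 3: σ(3) · φ(1257/3) = 4 · 418 = 1672
  d = 419: σ(419) · φ(1257/419) = 420 · 2 = 840
  d = 1257: σ(1257) · φ(1257/1257) = 1680 · 1 = 1680
Summing: (σ * φ)(1257) = 836 + 1672 + 840 + 1680 = 5028.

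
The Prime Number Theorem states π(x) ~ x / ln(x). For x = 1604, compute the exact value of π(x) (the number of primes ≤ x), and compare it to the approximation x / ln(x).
π(1604) = 252;  x/ln(x) ≈ 217.34;  relative error ≈ 13.76%.

Directly count primes up to 1604: π(1604) = 252. The PNT approximation gives 1604/ln(1604) ≈ 1604/7.38026 ≈ 217.34. Relative error (π(x) − x/ln(x)) / π(x) ≈ 13.76%; the approximation is known to undercount slightly (Li(x) is a better estimate).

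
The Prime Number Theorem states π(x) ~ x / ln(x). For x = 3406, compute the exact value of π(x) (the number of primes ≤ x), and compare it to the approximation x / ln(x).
π(3406) = 478;  x/ln(x) ≈ 418.77;  relative error ≈ 12.39%.

Directly count primes up to 3406: π(3406) = 478. The PNT approximation gives 3406/ln(3406) ≈ 3406/8.13329 ≈ 418.77. Relative error (π(x) − x/ln(x)) / π(x) ≈ 12.39%; the approximation is known to undercount slightly (Li(x) is a better estimate).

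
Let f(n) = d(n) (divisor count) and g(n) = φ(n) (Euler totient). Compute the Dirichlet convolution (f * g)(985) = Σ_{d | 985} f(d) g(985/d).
(d * φ)(985) = 1188

Divisors of 985: [1, 5, 197, 985]. For each d | 985:
  d = 1: d(1) · φ(985/1) = 1 · 784 = 784
  d = 5: d(5) · φ(985/5) = 2 · 196 = 392
  d = 197: d(197) · φ(985/197) = 2 · 4 = 8
  d = 985: d(985) · φ(985/985) = 4 · 1 = 4
Summing: (d * φ)(985) = 784 + 392 + 8 + 4 = 1188.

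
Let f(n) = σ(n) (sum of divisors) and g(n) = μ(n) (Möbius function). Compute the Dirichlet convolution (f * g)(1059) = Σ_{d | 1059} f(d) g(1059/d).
(σ * μ)(1059) = 1059

Divisors of 1059: [1, 3, 353, 1059]. For each d | 1059:
  d = 1: σ(1) · μ(1059/1) = 1 · 1 = 1
  d = 3: σ(3) · μ(1059/3) = 4 · -1 = -4
  d = 353: σ(353) · μ(1059/353) = 354 · -1 = -354
  d = 1059: σ(1059) · μ(1059/1059) = 1416 · 1 = 1416
Summing: (σ * μ)(1059) = 1 + -4 + -354 + 1416 = 1059.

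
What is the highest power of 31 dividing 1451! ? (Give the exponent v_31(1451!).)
v_31(1451!) = 47

Legendre's formula: v_p(n!) = Σ_{k ≥ 1} ⌊n / p^k⌋. For p = 31, n = 1451, the terms are:
  ⌊1451/31^1⌋ = ⌊1451/31⌋ = 46
  ⌊1451/31^2⌋ = ⌊1451/961⌋ = 1
(the next term ⌊1451/31^3⌋ = 0, terminating the sum). Summing: v_31(1451!) = 46 + 1 = 47.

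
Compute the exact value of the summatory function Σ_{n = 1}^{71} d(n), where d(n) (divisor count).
Σ_{n ≤ 71} d(n) = 314

Compute d(n) for each 1 ≤ n ≤ 71: d(1) = 1, d(2) = 2, d(3) = 2, d(4) = 3, d(5) = 2, d(6) = 4, d(7) = 2, d(8) = 4, d(9) = 3, d(10) = 4, d(11) = 2, d(12) = 6, d(13) = 2, d(14) = 4, d(15) = 4, d(16) = 5, d(17) = 2, d(18) = 6, d(19) = 2, d(20) = 6, d(21) = 4, d(22) = 4, d(23) = 2, d(24) = 8, d(25) = 3, d(26) = 4, d(27) = 4, d(28) = 6, d(29) = 2, d(30) = 8, d(31) = 2, d(32) = 6, d(33) = 4, d(34) = 4, d(35) = 4, d(36) = 9, d(37) = 2, d(38) = 4, d(39) = 4, d(40) = 8, d(41) = 2, d(42) = 8, d(43) = 2, d(44) = 6, d(45) = 6, d(46) = 4, d(47) = 2, d(48) = 10, d(49) = 3, d(50) = 6, d(51) = 4, d(52) = 6, d(53) = 2, d(54) = 8, d(55) = 4, d(56) = 8, d(57) = 4, d(58) = 4, d(59) = 2, d(60) = 12, d(61) = 2, d(62) = 4, d(63) = 6, d(64) = 7, d(65) = 4, d(66) = 8, d(67) = 2, d(68) = 6, d(69) = 4, d(70) = 8, d(71) = 2. Summing all 71 values: 314. (Dirichlet's divisor formula: Σ_{n ≤ x} d(n) = x ln(x) + (2γ − 1) x + O(√x). For x = 71, the asymptotic estimate is ≈ 313.61.)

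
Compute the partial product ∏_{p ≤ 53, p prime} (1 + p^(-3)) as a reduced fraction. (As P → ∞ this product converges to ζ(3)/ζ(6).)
∏ = 1193284353855226596885466673602596175872/1009953283877483663098780766542609340885

The primes p ≤ 53 are [2, 3, 5, 7, 11, 13, 17, 19, 23, 29, 31, 37, 41, 43, 47, 53]. For each, (1 + 1/p^3) = (p^3 + 1)/p^3. Multiplying these fractions over p ∈ [2, 3, 5, 7, 11, 13, 17, 19, 23, 29, 31, 37, 41, 43, 47, 53] gives 1193284353855226596885466673602596175872/1009953283877483663098780766542609340885. (In the limit P → ∞ this tends to ζ(3)/ζ(6).)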